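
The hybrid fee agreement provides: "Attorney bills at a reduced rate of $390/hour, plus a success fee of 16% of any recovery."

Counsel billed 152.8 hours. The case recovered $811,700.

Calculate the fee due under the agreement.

Hourly: 152.8 × $390 = $59,592.00
Success fee: 16% of $811,700 = $129,872.00
Total: $59,592.00 + $129,872.00 = $189,464.00

$189,464.00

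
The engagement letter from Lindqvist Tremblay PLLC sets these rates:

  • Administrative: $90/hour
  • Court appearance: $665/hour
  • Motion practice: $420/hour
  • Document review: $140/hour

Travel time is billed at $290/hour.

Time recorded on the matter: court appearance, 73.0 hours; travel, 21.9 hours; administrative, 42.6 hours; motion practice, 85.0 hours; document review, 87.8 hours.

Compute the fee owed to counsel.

Administrative: 42.6 × $90 = $3,834.00
Court appearance: 73.0 × $665 = $48,545.00
Motion practice: 85.0 × $420 = $35,700.00
Document review: 87.8 × $140 = $12,292.00
Subtotal: $3,834.00 + $48,545.00 + $35,700.00 + $12,292.00 = $100,371.00
Travel: 21.9 × $290 = $6,351.00
Total: $100,371.00 + $6,351.00 = $106,722.00

$106,722.00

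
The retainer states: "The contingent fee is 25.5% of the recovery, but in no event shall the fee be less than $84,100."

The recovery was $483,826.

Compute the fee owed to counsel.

25.5% of $483,826 = $123,375.63
That exceeds the $84,100 minimum.

$123,375.63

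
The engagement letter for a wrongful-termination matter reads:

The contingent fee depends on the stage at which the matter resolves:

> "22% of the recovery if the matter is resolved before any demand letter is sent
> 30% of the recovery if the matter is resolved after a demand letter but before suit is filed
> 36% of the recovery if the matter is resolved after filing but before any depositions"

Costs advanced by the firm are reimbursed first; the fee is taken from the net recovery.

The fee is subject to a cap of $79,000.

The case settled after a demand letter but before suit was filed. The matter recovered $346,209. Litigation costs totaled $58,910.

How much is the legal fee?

Fee base (net of costs): $346,209 − $58,910 = $287,299
The matter settled after a demand letter but before suit was filed, so the 30% rate applies.
$287,299 × 30% = $86,189.70
$86,189.70 exceeds the $79,000 cap, so the fee is capped at $79,000.00.

$79,000.00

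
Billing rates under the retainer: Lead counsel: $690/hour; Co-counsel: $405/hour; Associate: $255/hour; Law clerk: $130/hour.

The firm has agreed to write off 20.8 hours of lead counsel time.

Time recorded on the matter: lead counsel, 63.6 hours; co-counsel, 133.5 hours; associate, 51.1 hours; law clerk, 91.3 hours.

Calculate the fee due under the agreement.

Lead counsel: 63.6 × $690 = $43,884.00
Co-counsel: 133.5 × $405 = $54,067.50
Associate: 51.1 × $255 = $13,030.50
Law clerk: 91.3 × $130 = $11,869.00
Subtotal: $122,851.00
Write-off: 20.8 × $690 = $14,352.00
Total: $122,851.00 − $14,352.00 = $108,499.00

$108,499.00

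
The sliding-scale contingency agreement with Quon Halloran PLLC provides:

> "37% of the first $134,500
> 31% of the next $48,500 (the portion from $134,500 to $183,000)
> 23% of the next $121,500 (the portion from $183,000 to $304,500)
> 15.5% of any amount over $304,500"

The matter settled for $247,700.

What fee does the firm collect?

First $134,500 at 37% = $49,765.00
Next $48,500 at 31% = $15,035.00
Remaining $64,700 at 23% = $14,881.00
Fee: $49,765.00 + $15,035.00 + $14,881.00 = $79,681.00

$79,681.00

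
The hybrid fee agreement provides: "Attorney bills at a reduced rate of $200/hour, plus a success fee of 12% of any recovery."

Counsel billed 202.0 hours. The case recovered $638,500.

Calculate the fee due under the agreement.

Hourly: 202.0 × $200 = $40,400.00
Success fee: 12% of $638,500 = $76,620.00
Total: $40,400.00 + $76,620.00 = $117,020.00

$117,020.00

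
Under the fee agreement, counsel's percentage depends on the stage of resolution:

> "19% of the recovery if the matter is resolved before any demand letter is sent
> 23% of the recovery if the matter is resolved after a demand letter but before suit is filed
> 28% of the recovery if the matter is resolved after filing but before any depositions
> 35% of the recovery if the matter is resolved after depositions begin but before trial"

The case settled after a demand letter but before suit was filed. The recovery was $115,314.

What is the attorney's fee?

$26,522.22

The matter settled after a demand letter but before suit was filed, so the 23% rate applies.
$115,314 × 23% = $26,522.22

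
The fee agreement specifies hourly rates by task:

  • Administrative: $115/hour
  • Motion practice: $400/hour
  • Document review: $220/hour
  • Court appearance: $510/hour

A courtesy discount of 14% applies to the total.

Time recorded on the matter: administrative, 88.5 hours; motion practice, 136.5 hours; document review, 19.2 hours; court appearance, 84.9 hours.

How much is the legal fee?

$96,578.43

Administrative: 88.5 × $115 = $10,177.50
Motion practice: 136.5 × $400 = $54,600.00
Document review: 19.2 × $220 = $4,224.00
Court appearance: 84.9 × $510 = $43,299.00
Subtotal: $112,300.50
Less 14% discount: −$15,722.07
Total: $112,300.50 − $15,722.07 = $96,578.43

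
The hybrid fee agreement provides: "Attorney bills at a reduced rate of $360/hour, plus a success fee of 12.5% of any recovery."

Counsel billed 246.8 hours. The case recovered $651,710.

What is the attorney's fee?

Hourly: 246.8 × $360 = $88,848.00
Success fee: 12.5% of $651,710 = $81,463.75
Total: $88,848.00 + $81,463.75 = $170,311.75

$170,311.75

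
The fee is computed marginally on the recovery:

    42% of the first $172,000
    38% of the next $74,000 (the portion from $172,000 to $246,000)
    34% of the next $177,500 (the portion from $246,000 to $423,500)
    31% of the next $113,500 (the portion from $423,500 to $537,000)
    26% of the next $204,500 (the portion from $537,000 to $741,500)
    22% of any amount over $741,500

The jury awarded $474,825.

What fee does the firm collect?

First $172,000 at 42% = $72,240.00
Next $74,000 at 38% = $28,120.00
Next $177,500 at 34% = $60,350.00
Remaining $51,325 at 31% = $15,910.75
Fee: $72,240.00 + $28,120.00 + $60,350.00 + $15,910.75 = $176,620.75

$176,620.75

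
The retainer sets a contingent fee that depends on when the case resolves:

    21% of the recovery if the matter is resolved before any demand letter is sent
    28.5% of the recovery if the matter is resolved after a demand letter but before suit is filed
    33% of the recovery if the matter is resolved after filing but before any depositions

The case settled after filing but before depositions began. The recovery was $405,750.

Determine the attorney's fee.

The matter settled after filing but before depositions began, so the 33% rate applies.
$405,750 × 33% = $133,897.50

$133,897.50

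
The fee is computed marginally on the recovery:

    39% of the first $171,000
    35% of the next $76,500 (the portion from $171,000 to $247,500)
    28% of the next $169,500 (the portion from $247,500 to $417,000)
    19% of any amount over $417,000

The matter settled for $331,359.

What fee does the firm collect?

$116,945.52

First $171,000 at 39% = $66,690.00
Next $76,500 at 35% = $26,775.00
Remaining $83,859 at 28% = $23,480.52
Fee: $66,690.00 + $26,775.00 + $23,480.52 = $116,945.52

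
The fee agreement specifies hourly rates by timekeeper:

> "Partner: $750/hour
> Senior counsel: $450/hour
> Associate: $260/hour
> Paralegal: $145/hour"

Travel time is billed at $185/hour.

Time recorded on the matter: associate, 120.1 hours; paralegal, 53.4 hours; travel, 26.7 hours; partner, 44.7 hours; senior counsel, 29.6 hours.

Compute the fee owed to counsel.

$90,753.50

Partner: 44.7 × $750 = $33,525.00
Senior counsel: 29.6 × $450 = $13,320.00
Associate: 120.1 × $260 = $31,226.00
Paralegal: 53.4 × $145 = $7,743.00
Subtotal: $33,525.00 + $13,320.00 + $31,226.00 + $7,743.00 = $85,814.00
Travel: 26.7 × $185 = $4,939.50
Total: $85,814.00 + $4,939.50 = $90,753.50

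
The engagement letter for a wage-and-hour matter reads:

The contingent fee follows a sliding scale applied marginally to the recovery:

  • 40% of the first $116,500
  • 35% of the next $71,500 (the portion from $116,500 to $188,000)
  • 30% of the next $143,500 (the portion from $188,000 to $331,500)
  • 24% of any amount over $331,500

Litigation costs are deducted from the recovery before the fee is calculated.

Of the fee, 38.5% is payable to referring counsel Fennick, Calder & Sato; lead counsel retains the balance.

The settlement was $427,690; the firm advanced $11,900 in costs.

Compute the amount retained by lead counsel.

$82,966.33

Fee base (net of costs): $427,690 − $11,900 = $415,790
First $116,500 at 40% = $46,600.00
Next $71,500 at 35% = $25,025.00
Next $143,500 at 30% = $43,050.00
Remaining $84,290 at 24% = $20,229.60
Fee: $46,600.00 + $25,025.00 + $43,050.00 + $20,229.60 = $134,904.60
Referral share: 38.5% of $134,904.60 = $51,938.27; lead counsel retains $134,904.60 − $51,938.27 = $82,966.33.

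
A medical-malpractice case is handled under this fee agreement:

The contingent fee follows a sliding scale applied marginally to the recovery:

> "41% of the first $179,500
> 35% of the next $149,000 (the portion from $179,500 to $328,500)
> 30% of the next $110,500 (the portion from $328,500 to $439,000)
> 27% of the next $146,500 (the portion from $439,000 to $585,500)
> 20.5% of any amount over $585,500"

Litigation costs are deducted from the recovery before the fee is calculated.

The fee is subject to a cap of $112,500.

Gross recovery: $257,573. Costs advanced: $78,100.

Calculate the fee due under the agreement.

Fee base (net of costs): $257,573 − $78,100 = $179,473
First $179,473 at 41% = $73,583.93
$73,583.93 is under the $112,500 cap.

$73,583.93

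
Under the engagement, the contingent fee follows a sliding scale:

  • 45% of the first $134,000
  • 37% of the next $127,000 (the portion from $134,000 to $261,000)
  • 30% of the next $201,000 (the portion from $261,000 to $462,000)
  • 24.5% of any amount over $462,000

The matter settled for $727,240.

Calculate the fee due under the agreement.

First $134,000 at 45% = $60,300.00
Next $127,000 at 37% = $46,990.00
Next $201,000 at 30% = $60,300.00
Remaining $265,240 at 24.5% = $64,983.80
Fee: $60,300.00 + $46,990.00 + $60,300.00 + $64,983.80 = $232,573.80

$232,573.80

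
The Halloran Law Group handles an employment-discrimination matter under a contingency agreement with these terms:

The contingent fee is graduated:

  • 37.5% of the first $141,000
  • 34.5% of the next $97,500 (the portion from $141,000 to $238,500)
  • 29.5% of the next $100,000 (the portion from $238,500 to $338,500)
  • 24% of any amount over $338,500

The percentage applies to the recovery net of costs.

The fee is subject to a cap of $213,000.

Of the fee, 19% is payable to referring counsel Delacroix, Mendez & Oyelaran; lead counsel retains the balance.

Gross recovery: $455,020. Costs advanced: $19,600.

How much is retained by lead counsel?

$112,811.37

Fee base (net of costs): $455,020 − $19,600 = $435,420
First $141,000 at 37.5% = $52,875.00
Next $97,500 at 34.5% = $33,637.50
Next $100,000 at 29.5% = $29,500.00
Remaining $96,920 at 24% = $23,260.80
Fee: $52,875.00 + $33,637.50 + $29,500.00 + $23,260.80 = $139,273.30
$139,273.30 is under the $213,000 cap.
Referral share: 19% of $139,273.30 = $26,461.93; lead counsel retains $139,273.30 − $26,461.93 = $112,811.37.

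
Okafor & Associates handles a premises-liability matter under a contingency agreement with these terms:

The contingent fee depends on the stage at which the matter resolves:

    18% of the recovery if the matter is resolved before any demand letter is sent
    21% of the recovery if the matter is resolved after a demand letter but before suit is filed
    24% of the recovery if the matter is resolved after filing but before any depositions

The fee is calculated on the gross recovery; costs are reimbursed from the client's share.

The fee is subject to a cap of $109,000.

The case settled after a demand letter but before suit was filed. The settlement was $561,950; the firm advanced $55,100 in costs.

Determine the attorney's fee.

Fee base is the gross recovery, $561,950; costs are reimbursed separately.
The matter settled after a demand letter but before suit was filed, so the 21% rate applies.
$561,950 × 21% = $118,009.50
$118,009.50 exceeds the $109,000 cap, so the fee is capped at $109,000.00.

$109,000.00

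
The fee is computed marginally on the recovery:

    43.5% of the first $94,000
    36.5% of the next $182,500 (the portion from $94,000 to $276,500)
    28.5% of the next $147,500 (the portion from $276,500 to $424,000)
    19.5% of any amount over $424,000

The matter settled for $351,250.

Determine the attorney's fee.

$128,806.25

First $94,000 at 43.5% = $40,890.00
Next $182,500 at 36.5% = $66,612.50
Remaining $74,750 at 28.5% = $21,303.75
Fee: $40,890.00 + $66,612.50 + $21,303.75 = $128,806.25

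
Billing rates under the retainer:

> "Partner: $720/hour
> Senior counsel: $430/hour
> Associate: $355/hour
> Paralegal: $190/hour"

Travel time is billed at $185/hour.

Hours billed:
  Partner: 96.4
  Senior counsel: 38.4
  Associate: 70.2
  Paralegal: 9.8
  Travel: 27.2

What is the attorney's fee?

$117,735.00

Partner: 96.4 × $720 = $69,408.00
Senior counsel: 38.4 × $430 = $16,512.00
Associate: 70.2 × $355 = $24,921.00
Paralegal: 9.8 × $190 = $1,862.00
Subtotal: $69,408.00 + $16,512.00 + $24,921.00 + $1,862.00 = $112,703.00
Travel: 27.2 × $185 = $5,032.00
Total: $112,703.00 + $5,032.00 = $117,735.00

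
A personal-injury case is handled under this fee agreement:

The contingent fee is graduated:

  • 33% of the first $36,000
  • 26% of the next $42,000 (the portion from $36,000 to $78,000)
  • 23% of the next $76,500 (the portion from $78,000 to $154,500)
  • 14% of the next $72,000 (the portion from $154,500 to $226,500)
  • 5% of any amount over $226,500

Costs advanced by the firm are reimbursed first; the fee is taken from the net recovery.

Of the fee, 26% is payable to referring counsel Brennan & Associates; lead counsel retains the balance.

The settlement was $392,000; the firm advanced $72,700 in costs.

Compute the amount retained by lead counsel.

$40,785.10

Fee base (net of costs): $392,000 − $72,700 = $319,300
First $36,000 at 33% = $11,880.00
Next $42,000 at 26% = $10,920.00
Next $76,500 at 23% = $17,595.00
Next $72,000 at 14% = $10,080.00
Remaining $92,800 at 5% = $4,640.00
Fee: $11,880.00 + $10,920.00 + $17,595.00 + $10,080.00 + $4,640.00 = $55,115.00
Referral share: 26% of $55,115.00 = $14,329.90; lead counsel retains $55,115.00 − $14,329.90 = $40,785.10.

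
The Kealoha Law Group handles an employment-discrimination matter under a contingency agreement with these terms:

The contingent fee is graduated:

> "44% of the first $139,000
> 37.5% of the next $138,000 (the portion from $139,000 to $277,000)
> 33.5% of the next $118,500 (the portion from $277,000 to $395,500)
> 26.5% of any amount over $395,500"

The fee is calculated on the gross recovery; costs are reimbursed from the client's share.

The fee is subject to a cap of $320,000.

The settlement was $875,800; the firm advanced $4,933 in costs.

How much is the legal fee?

Fee base is the gross recovery, $875,800; costs are reimbursed separately.
First $139,000 at 44% = $61,160.00
Next $138,000 at 37.5% = $51,750.00
Next $118,500 at 33.5% = $39,697.50
Remaining $480,300 at 26.5% = $127,279.50
Fee: $61,160.00 + $51,750.00 + $39,697.50 + $127,279.50 = $279,887.00
$279,887.00 is under the $320,000 cap.

$279,887.00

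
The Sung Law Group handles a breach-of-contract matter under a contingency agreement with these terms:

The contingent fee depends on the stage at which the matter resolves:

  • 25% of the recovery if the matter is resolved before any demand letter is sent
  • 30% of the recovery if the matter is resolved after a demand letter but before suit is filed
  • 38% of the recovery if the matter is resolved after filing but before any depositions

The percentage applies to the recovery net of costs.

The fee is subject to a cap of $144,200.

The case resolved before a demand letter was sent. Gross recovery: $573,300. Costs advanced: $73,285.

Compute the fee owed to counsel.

$125,003.75

Fee base (net of costs): $573,300 − $73,285 = $500,015
The matter resolved before a demand letter was sent, so the 25% rate applies.
$500,015 × 25% = $125,003.75
$125,003.75 is under the $144,200 cap.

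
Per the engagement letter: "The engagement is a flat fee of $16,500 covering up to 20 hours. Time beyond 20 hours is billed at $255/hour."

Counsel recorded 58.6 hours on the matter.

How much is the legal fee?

Flat fee: $16,500.00
Excess hours: 58.6 − 20 = 38.6
Overrun: 38.6 × $255 = $9,843.00
Total: $16,500.00 + $9,843.00 = $26,343.00

$26,343.00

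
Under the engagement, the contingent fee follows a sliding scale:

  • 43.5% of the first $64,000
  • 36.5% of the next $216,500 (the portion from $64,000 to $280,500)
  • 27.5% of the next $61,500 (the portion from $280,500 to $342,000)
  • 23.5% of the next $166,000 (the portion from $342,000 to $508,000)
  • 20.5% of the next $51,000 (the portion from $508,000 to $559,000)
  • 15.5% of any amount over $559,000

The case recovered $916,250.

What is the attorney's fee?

$228,613.75

First $64,000 at 43.5% = $27,840.00
Next $216,500 at 36.5% = $79,022.50
Next $61,500 at 27.5% = $16,912.50
Next $166,000 at 23.5% = $39,010.00
Next $51,000 at 20.5% = $10,455.00
Remaining $357,250 at 15.5% = $55,373.75
Fee: $27,840.00 + $79,022.50 + $16,912.50 + $39,010.00 + $10,455.00 + $55,373.75 = $228,613.75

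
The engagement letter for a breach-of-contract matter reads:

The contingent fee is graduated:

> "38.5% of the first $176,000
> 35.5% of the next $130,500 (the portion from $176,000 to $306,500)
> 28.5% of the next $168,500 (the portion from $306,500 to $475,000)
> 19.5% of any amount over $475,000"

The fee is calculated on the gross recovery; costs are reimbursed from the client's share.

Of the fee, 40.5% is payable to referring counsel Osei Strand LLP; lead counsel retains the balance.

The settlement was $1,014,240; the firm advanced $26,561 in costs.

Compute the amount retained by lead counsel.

Fee base is the gross recovery, $1,014,240; costs are reimbursed separately.
First $176,000 at 38.5% = $67,760.00
Next $130,500 at 35.5% = $46,327.50
Next $168,500 at 28.5% = $48,022.50
Remaining $539,240 at 19.5% = $105,151.80
Fee: $67,760.00 + $46,327.50 + $48,022.50 + $105,151.80 = $267,261.80
Referral share: 40.5% of $267,261.80 = $108,241.03; lead counsel retains $267,261.80 − $108,241.03 = $159,020.77.

$159,020.77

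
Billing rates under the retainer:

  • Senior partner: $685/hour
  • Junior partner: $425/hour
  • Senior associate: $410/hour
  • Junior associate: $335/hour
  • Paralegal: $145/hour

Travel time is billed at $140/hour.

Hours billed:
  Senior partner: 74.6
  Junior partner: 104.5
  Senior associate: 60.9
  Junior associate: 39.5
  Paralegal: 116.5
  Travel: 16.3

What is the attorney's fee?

Senior partner: 74.6 × $685 = $51,101.00
Junior partner: 104.5 × $425 = $44,412.50
Senior associate: 60.9 × $410 = $24,969.00
Junior associate: 39.5 × $335 = $13,232.50
Paralegal: 116.5 × $145 = $16,892.50
Subtotal: $51,101.00 + $44,412.50 + $24,969.00 + $13,232.50 + $16,892.50 = $150,607.50
Travel: 16.3 × $140 = $2,282.00
Total: $150,607.50 + $2,282.00 = $152,889.50

$152,889.50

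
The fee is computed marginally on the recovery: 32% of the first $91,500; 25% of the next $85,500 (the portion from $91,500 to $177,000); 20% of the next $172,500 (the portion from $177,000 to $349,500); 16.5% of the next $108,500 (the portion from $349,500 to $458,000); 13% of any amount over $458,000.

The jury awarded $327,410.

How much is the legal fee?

$80,737.00

First $91,500 at 32% = $29,280.00
Next $85,500 at 25% = $21,375.00
Remaining $150,410 at 20% = $30,082.00
Fee: $29,280.00 + $21,375.00 + $30,082.00 = $80,737.00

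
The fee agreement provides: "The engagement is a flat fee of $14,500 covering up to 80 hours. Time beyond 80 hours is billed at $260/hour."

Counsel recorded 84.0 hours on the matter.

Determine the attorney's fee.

$15,540.00

Flat fee: $14,500.00
Excess hours: 84.0 − 80 = 4.0
Overrun: 4.0 × $260 = $1,040.00
Total: $14,500.00 + $1,040.00 = $15,540.00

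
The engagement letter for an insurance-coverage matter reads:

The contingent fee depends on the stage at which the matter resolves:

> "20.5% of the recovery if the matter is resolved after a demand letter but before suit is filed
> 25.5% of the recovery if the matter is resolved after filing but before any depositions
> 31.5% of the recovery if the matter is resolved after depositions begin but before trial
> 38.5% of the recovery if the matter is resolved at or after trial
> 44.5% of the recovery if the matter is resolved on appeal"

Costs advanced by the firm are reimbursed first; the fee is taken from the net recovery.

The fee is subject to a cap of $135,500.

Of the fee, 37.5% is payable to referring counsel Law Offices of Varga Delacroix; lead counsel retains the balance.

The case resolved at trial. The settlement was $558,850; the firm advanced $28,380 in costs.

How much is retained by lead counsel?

Fee base (net of costs): $558,850 − $28,380 = $530,470
The matter resolved at trial, so the 38.5% rate applies.
$530,470 × 38.5% = $204,230.95
$204,230.95 exceeds the $135,500 cap, so the fee is capped at $135,500.00.
Referral share: 37.5% of $135,500.00 = $50,812.50; lead counsel retains $135,500.00 − $50,812.50 = $84,687.50.

$84,687.50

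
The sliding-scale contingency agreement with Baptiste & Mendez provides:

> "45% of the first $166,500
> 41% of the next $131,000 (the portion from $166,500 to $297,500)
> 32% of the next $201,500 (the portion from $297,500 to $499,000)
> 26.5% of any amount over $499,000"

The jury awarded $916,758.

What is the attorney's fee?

$303,820.87

First $166,500 at 45% = $74,925.00
Next $131,000 at 41% = $53,710.00
Next $201,500 at 32% = $64,480.00
Remaining $417,758 at 26.5% = $110,705.87
Fee: $74,925.00 + $53,710.00 + $64,480.00 + $110,705.87 = $303,820.87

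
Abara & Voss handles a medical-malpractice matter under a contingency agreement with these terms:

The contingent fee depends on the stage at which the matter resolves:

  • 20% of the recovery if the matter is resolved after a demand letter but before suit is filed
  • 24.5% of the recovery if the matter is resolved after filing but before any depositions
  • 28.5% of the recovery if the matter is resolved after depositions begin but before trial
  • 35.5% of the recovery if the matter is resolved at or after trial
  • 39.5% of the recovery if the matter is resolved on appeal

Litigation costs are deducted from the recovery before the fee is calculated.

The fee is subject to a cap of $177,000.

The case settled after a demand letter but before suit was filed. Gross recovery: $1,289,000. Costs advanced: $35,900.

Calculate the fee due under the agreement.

Fee base (net of costs): $1,289,000 − $35,900 = $1,253,100
The matter settled after a demand letter but before suit was filed, so the 20% rate applies.
$1,253,100 × 20% = $250,620.00
$250,620.00 exceeds the $177,000 cap, so the fee is capped at $177,000.00.

$177,000.00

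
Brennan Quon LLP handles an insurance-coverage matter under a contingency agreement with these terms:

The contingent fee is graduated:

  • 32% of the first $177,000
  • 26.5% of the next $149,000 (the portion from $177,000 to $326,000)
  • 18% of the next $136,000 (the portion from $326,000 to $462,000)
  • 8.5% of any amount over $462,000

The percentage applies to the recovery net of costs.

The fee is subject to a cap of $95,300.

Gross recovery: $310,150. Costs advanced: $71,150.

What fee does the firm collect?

$73,070.00

Fee base (net of costs): $310,150 − $71,150 = $239,000
First $177,000 at 32% = $56,640.00
Remaining $62,000 at 26.5% = $16,430.00
Fee: $56,640.00 + $16,430.00 = $73,070.00
$73,070.00 is under the $95,300 cap.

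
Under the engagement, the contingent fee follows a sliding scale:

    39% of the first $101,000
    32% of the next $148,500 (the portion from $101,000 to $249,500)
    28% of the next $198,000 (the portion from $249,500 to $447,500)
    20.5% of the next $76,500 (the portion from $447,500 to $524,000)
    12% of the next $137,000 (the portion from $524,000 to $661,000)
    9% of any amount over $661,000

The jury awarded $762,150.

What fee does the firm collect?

First $101,000 at 39% = $39,390.00
Next $148,500 at 32% = $47,520.00
Next $198,000 at 28% = $55,440.00
Next $76,500 at 20.5% = $15,682.50
Next $137,000 at 12% = $16,440.00
Remaining $101,150 at 9% = $9,103.50
Fee: $39,390.00 + $47,520.00 + $55,440.00 + $15,682.50 + $16,440.00 + $9,103.50 = $183,576.00

$183,576.00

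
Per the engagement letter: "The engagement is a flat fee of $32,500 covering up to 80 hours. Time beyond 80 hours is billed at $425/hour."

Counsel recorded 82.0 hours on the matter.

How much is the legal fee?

$33,350.00

Flat fee: $32,500.00
Excess hours: 82.0 − 80 = 2.0
Overrun: 2.0 × $425 = $850.00
Total: $32,500.00 + $850.00 = $33,350.00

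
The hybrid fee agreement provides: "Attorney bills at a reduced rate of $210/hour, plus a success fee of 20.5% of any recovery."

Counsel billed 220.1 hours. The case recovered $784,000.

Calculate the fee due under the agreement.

Hourly: 220.1 × $210 = $46,221.00
Success fee: 20.5% of $784,000 = $160,720.00
Total: $46,221.00 + $160,720.00 = $206,941.00

$206,941.00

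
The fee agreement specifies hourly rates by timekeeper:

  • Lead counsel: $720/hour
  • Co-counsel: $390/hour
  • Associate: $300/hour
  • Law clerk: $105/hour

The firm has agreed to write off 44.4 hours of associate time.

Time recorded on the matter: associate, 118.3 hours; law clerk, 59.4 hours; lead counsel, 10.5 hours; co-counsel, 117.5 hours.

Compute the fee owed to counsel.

Lead counsel: 10.5 × $720 = $7,560.00
Co-counsel: 117.5 × $390 = $45,825.00
Associate: 118.3 × $300 = $35,490.00
Law clerk: 59.4 × $105 = $6,237.00
Subtotal: $95,112.00
Write-off: 44.4 × $300 = $13,320.00
Total: $95,112.00 − $13,320.00 = $81,792.00

$81,792.00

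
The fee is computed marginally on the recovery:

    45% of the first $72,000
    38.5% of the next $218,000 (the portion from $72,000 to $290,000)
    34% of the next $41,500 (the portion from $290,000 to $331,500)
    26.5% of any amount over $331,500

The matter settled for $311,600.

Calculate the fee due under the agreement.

$123,674.00

First $72,000 at 45% = $32,400.00
Next $218,000 at 38.5% = $83,930.00
Remaining $21,600 at 34% = $7,344.00
Fee: $32,400.00 + $83,930.00 + $7,344.00 = $123,674.00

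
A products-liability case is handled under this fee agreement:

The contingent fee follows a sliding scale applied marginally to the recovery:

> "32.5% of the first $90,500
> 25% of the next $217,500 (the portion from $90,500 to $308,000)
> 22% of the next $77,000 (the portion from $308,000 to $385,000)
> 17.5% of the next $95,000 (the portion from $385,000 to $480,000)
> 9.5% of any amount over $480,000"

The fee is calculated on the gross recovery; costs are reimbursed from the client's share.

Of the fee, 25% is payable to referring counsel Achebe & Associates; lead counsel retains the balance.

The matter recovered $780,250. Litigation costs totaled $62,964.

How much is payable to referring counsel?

$36,469.06

Fee base is the gross recovery, $780,250; costs are reimbursed separately.
First $90,500 at 32.5% = $29,412.50
Next $217,500 at 25% = $54,375.00
Next $77,000 at 22% = $16,940.00
Next $95,000 at 17.5% = $16,625.00
Remaining $300,250 at 9.5% = $28,523.75
Fee: $29,412.50 + $54,375.00 + $16,940.00 + $16,625.00 + $28,523.75 = $145,876.25
Referral share: 25% of $145,876.25 = $36,469.06; lead counsel retains $145,876.25 − $36,469.06 = $109,407.19.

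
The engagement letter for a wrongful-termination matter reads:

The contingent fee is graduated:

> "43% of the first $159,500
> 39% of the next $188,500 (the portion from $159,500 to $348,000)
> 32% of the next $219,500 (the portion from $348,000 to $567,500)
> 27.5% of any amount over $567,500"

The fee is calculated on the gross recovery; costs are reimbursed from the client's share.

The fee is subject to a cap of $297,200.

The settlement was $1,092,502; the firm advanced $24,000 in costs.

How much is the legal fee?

$297,200.00

Fee base is the gross recovery, $1,092,502; costs are reimbursed separately.
First $159,500 at 43% = $68,585.00
Next $188,500 at 39% = $73,515.00
Next $219,500 at 32% = $70,240.00
Remaining $525,002 at 27.5% = $144,375.55
Fee: $68,585.00 + $73,515.00 + $70,240.00 + $144,375.55 = $356,715.55
$356,715.55 exceeds the $297,200 cap, so the fee is capped at $297,200.00.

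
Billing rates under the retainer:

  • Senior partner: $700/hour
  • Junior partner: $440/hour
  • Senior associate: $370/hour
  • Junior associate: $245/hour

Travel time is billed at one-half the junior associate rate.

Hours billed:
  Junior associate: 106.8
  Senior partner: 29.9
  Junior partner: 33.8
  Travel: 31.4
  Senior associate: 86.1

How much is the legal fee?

Senior partner: 29.9 × $700 = $20,930.00
Junior partner: 33.8 × $440 = $14,872.00
Senior associate: 86.1 × $370 = $31,857.00
Junior associate: 106.8 × $245 = $26,166.00
Subtotal: $20,930.00 + $14,872.00 + $31,857.00 + $26,166.00 = $93,825.00
Travel: 31.4 × ($245 ÷ 2) = 31.4 × $122.50 = $3,846.50
Total: $93,825.00 + $3,846.50 = $97,671.50

$97,671.50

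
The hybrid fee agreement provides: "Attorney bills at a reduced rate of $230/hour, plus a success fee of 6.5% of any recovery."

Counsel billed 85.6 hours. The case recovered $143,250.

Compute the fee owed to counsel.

Hourly: 85.6 × $230 = $19,688.00
Success fee: 6.5% of $143,250 = $9,311.25
Total: $19,688.00 + $9,311.25 = $28,999.25

$28,999.25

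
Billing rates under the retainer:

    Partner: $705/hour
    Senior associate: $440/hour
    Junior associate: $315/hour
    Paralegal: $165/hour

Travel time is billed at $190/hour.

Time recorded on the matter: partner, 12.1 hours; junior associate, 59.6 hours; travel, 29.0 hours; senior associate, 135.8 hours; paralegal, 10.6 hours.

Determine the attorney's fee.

Partner: 12.1 × $705 = $8,530.50
Senior associate: 135.8 × $440 = $59,752.00
Junior associate: 59.6 × $315 = $18,774.00
Paralegal: 10.6 × $165 = $1,749.00
Subtotal: $8,530.50 + $59,752.00 + $18,774.00 + $1,749.00 = $88,805.50
Travel: 29.0 × $190 = $5,510.00
Total: $88,805.50 + $5,510.00 = $94,315.50

$94,315.50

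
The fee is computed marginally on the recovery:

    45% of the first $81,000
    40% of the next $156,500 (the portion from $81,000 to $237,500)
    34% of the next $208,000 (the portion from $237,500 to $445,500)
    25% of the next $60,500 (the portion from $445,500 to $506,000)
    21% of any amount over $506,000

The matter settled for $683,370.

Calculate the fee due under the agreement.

First $81,000 at 45% = $36,450.00
Next $156,500 at 40% = $62,600.00
Next $208,000 at 34% = $70,720.00
Next $60,500 at 25% = $15,125.00
Remaining $177,370 at 21% = $37,247.70
Fee: $36,450.00 + $62,600.00 + $70,720.00 + $15,125.00 + $37,247.70 = $222,142.70

$222,142.70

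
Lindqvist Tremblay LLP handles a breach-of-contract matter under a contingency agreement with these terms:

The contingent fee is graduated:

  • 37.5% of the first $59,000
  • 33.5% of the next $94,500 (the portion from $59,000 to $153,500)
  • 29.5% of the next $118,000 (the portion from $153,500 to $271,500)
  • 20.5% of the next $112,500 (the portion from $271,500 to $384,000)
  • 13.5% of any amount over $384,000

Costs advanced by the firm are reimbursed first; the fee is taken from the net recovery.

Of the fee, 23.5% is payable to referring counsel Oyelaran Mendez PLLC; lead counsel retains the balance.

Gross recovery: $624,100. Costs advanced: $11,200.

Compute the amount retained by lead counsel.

Fee base (net of costs): $624,100 − $11,200 = $612,900
First $59,000 at 37.5% = $22,125.00
Next $94,500 at 33.5% = $31,657.50
Next $118,000 at 29.5% = $34,810.00
Next $112,500 at 20.5% = $23,062.50
Remaining $228,900 at 13.5% = $30,901.50
Fee: $22,125.00 + $31,657.50 + $34,810.00 + $23,062.50 + $30,901.50 = $142,556.50
Referral share: 23.5% of $142,556.50 = $33,500.78; lead counsel retains $142,556.50 − $33,500.78 = $109,055.72.

$109,055.72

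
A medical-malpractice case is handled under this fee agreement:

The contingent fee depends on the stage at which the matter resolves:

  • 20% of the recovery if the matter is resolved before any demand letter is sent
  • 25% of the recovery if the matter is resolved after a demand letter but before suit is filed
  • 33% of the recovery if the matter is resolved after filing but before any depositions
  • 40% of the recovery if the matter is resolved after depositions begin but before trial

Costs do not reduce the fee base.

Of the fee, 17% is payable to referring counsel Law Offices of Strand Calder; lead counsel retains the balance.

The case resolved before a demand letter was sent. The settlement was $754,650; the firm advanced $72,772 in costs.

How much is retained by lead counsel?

Fee base is the gross recovery, $754,650; costs are reimbursed separately.
The matter resolved before a demand letter was sent, so the 20% rate applies.
$754,650 × 20% = $150,930.00
Referral share: 17% of $150,930.00 = $25,658.10; lead counsel retains $150,930.00 − $25,658.10 = $125,271.90.

$125,271.90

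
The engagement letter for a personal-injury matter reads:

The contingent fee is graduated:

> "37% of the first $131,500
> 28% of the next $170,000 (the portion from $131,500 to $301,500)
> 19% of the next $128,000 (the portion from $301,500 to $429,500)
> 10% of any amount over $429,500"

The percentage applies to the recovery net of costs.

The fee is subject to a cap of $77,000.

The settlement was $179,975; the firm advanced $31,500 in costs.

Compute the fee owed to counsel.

$53,408.00

Fee base (net of costs): $179,975 − $31,500 = $148,475
First $131,500 at 37% = $48,655.00
Remaining $16,975 at 28% = $4,753.00
Fee: $48,655.00 + $4,753.00 = $53,408.00
$53,408.00 is under the $77,000 cap.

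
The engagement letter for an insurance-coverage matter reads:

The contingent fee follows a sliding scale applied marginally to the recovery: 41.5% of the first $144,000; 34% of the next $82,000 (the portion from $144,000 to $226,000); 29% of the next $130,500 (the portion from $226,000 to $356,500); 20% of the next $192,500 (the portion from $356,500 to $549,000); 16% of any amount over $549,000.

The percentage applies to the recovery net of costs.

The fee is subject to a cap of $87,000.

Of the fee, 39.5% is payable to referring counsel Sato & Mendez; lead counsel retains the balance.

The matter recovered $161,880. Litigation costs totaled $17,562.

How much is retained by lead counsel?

$36,220.21

Fee base (net of costs): $161,880 − $17,562 = $144,318
First $144,000 at 41.5% = $59,760.00
Remaining $318 at 34% = $108.12
Fee: $59,760.00 + $108.12 = $59,868.12
$59,868.12 is under the $87,000 cap.
Referral share: 39.5% of $59,868.12 = $23,647.91; lead counsel retains $59,868.12 − $23,647.91 = $36,220.21.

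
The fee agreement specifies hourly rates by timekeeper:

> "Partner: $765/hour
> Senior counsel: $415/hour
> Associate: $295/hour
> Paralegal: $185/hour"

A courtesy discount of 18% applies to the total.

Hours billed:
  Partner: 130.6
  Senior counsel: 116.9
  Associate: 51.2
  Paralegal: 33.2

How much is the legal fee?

$139,128.17

Partner: 130.6 × $765 = $99,909.00
Senior counsel: 116.9 × $415 = $48,513.50
Associate: 51.2 × $295 = $15,104.00
Paralegal: 33.2 × $185 = $6,142.00
Subtotal: $169,668.50
Less 18% discount: −$30,540.33
Total: $169,668.50 − $30,540.33 = $139,128.17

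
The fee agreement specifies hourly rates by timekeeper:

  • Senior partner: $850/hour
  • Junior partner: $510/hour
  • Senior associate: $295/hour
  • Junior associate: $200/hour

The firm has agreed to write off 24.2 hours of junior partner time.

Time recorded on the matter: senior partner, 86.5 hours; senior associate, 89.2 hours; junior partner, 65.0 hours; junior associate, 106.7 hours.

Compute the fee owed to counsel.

Senior partner: 86.5 × $850 = $73,525.00
Junior partner: 65.0 × $510 = $33,150.00
Senior associate: 89.2 × $295 = $26,314.00
Junior associate: 106.7 × $200 = $21,340.00
Subtotal: $154,329.00
Write-off: 24.2 × $510 = $12,342.00
Total: $154,329.00 − $12,342.00 = $141,987.00

$141,987.00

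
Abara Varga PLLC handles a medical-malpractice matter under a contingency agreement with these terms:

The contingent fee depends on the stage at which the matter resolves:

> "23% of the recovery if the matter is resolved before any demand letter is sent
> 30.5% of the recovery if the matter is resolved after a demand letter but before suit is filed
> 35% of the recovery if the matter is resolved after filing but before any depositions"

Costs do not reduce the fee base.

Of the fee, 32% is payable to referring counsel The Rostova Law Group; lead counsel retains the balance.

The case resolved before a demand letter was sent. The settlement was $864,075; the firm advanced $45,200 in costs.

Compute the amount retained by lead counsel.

$135,141.33

Fee base is the gross recovery, $864,075; costs are reimbursed separately.
The matter resolved before a demand letter was sent, so the 23% rate applies.
$864,075 × 23% = $198,737.25
Referral share: 32% of $198,737.25 = $63,595.92; lead counsel retains $198,737.25 − $63,595.92 = $135,141.33.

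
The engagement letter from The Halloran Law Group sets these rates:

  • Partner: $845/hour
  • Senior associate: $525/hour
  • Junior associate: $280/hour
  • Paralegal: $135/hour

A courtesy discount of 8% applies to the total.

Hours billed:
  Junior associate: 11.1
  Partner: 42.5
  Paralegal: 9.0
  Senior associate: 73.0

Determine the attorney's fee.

Partner: 42.5 × $845 = $35,912.50
Senior associate: 73.0 × $525 = $38,325.00
Junior associate: 11.1 × $280 = $3,108.00
Paralegal: 9.0 × $135 = $1,215.00
Subtotal: $78,560.50
Less 8% discount: −$6,284.84
Total: $78,560.50 − $6,284.84 = $72,275.66

$72,275.66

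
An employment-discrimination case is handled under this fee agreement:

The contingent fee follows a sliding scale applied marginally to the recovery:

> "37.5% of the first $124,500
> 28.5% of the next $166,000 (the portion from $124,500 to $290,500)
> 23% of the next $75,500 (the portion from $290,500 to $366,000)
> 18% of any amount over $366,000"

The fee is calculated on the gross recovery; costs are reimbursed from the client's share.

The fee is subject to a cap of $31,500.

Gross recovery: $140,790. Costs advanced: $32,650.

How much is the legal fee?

Fee base is the gross recovery, $140,790; costs are reimbursed separately.
First $124,500 at 37.5% = $46,687.50
Remaining $16,290 at 28.5% = $4,642.65
Fee: $46,687.50 + $4,642.65 = $51,330.15
$51,330.15 exceeds the $31,500 cap, so the fee is capped at $31,500.00.

$31,500.00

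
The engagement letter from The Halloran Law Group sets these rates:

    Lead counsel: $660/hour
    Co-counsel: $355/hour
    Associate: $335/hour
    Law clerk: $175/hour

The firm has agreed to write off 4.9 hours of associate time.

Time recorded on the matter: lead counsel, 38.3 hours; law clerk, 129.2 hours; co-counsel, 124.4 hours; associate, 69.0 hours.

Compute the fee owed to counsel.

Lead counsel: 38.3 × $660 = $25,278.00
Co-counsel: 124.4 × $355 = $44,162.00
Associate: 69.0 × $335 = $23,115.00
Law clerk: 129.2 × $175 = $22,610.00
Subtotal: $115,165.00
Write-off: 4.9 × $335 = $1,641.50
Total: $115,165.00 − $1,641.50 = $113,523.50

$113,523.50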